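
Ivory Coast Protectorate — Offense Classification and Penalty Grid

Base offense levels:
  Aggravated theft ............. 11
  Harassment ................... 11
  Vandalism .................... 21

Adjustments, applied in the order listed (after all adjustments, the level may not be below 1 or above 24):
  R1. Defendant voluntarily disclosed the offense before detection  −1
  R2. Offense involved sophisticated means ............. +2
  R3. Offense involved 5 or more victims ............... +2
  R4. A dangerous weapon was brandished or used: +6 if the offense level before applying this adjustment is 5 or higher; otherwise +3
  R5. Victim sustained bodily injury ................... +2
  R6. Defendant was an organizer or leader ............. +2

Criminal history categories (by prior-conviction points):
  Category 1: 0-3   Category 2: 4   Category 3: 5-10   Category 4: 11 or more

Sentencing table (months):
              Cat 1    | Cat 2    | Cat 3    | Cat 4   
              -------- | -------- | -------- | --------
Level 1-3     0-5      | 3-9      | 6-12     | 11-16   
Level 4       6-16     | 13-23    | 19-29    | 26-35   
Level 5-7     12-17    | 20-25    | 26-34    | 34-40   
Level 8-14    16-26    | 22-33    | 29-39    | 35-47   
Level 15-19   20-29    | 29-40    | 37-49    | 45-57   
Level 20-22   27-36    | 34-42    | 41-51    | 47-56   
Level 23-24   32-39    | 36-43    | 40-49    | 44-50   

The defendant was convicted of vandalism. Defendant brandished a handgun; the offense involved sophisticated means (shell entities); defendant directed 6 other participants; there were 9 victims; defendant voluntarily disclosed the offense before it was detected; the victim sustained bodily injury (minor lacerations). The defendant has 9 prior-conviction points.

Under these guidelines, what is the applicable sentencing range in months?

40-49 months

Base offense level for vandalism: 21.
R1 applies: 21 − 1 = 20.
R2 applies: 20 + 2 = 22.
R3 applies: 22 + 2 = 24.
R4 applies (level before this adjustment is 24 ≥ 5, so +6): 24 + 6 = 30.
R5 applies: 30 + 2 = 32.
R6 applies: 32 + 2 = 34.
Level 34 exceeds the maximum of 24; capped at 24.
Final offense level: 24.
Criminal history: 9 prior points → Category 3 (5-10).
Level 24 falls in the 23-24 band.
Grid: Level 23-24 × Category 3 = 40-49 months.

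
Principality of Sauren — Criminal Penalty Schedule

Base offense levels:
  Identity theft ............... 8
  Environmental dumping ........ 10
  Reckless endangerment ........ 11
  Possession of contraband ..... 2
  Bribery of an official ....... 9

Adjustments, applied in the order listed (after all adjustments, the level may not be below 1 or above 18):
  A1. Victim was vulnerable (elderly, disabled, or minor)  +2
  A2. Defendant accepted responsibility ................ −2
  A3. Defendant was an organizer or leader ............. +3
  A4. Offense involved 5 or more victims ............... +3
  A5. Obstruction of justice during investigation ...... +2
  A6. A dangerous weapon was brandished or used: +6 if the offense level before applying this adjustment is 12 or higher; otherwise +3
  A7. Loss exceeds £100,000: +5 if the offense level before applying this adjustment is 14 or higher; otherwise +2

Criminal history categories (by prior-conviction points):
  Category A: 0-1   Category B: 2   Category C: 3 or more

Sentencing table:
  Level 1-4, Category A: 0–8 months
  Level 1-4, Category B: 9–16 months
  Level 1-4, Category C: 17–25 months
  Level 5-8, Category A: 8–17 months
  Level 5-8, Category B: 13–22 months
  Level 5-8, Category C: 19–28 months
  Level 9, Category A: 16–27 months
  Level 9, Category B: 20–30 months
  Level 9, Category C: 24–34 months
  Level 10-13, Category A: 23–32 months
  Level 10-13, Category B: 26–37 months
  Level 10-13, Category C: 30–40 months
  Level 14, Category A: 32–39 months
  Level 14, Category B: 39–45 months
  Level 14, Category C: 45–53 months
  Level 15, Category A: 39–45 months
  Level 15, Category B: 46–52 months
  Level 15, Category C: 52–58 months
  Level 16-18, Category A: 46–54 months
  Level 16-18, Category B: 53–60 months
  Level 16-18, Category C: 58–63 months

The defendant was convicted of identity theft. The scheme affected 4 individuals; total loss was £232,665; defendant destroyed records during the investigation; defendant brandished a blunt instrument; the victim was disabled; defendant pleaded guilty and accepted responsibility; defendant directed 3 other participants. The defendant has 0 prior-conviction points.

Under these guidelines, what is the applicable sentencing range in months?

Base offense level for identity theft: 8.
A1 applies: 8 + 2 = 10.
A2 applies: 10 − 2 = 8.
A3 applies: 8 + 3 = 11.
A5 applies: 11 + 2 = 13.
A6 applies (level before this adjustment is 13 ≥ 12, so +6): 13 + 6 = 19.
A7 applies (level before this adjustment is 19 ≥ 14, so +5): 19 + 5 = 24.
Level 24 exceeds the maximum of 18; capped at 18.
Final offense level: 18.
Criminal history: 0 prior points → Category A (0-1).
Level 18 falls in the 16-18 band.
Grid: Level 16-18 × Category A = 46-54 months.

46-54 months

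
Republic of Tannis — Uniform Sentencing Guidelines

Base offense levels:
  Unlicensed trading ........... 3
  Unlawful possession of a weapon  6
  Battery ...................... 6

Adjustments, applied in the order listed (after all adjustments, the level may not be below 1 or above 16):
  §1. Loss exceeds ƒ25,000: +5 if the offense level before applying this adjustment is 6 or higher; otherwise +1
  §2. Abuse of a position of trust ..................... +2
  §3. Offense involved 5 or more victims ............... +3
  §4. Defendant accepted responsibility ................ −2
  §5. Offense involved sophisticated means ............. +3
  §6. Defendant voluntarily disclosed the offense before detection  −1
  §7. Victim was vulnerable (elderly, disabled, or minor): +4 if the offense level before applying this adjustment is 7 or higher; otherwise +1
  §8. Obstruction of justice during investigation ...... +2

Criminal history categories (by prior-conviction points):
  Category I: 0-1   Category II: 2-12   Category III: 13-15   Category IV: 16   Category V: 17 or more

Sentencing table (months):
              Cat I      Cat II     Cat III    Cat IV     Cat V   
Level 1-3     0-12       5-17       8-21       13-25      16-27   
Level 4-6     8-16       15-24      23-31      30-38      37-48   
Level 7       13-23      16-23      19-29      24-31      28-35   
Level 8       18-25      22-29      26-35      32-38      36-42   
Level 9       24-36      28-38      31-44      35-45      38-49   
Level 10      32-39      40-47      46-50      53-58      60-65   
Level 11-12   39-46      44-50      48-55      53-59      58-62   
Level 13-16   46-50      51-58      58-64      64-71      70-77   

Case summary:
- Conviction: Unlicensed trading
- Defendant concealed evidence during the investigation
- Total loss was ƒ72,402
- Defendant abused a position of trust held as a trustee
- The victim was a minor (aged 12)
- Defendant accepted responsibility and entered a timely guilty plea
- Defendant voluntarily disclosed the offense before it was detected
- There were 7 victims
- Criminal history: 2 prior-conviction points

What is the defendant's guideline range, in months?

Base offense level for unlicensed trading: 3.
§1 applies (level before this adjustment is 3 < 6, so +1): 3 + 1 = 4.
§2 applies: 4 + 2 = 6.
§3 applies: 6 + 3 = 9.
§4 applies: 9 − 2 = 7.
§6 applies: 7 − 1 = 6.
§7 applies (level before this adjustment is 6 < 7, so +1): 6 + 1 = 7.
§8 applies: 7 + 2 = 9.
Final offense level: 9.
Criminal history: 2 prior points → Category II (2-12).
Level 9 falls in the 9 band.
Grid: Level 9 × Category II = 28-38 months.

28-38 months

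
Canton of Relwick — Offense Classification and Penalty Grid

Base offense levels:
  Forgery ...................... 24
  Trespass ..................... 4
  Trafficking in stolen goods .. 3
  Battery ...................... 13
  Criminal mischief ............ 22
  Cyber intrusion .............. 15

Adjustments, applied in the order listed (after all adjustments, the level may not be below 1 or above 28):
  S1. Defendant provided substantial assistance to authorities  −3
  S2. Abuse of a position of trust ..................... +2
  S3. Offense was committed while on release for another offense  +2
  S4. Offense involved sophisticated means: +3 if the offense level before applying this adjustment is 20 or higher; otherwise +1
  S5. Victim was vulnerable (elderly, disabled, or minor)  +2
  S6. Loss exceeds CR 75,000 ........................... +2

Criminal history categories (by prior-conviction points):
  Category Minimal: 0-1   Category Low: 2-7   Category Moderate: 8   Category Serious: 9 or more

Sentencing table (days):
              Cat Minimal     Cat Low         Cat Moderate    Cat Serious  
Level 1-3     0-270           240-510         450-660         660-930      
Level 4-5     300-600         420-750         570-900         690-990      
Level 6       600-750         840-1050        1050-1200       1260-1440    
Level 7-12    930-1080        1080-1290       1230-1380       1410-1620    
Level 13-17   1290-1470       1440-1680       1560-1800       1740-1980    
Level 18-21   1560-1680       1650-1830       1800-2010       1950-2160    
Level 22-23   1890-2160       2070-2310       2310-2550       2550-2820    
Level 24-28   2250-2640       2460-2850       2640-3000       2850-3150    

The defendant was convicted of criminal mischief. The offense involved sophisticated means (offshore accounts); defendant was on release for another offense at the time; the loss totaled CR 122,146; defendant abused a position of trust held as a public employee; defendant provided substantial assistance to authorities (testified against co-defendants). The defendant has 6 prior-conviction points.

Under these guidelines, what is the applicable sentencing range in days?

2460-2850 days

Base offense level for criminal mischief: 22.
S1 applies: 22 − 3 = 19.
S2 applies: 19 + 2 = 21.
S3 applies: 21 + 2 = 23.
S4 applies (level before this adjustment is 23 ≥ 20, so +3): 23 + 3 = 26.
S6 applies: 26 + 2 = 28.
Final offense level: 28.
Criminal history: 6 prior points → Category Low (2-7).
Level 28 falls in the 24-28 band.
Grid: Level 24-28 × Category Low = 2460-2850 days.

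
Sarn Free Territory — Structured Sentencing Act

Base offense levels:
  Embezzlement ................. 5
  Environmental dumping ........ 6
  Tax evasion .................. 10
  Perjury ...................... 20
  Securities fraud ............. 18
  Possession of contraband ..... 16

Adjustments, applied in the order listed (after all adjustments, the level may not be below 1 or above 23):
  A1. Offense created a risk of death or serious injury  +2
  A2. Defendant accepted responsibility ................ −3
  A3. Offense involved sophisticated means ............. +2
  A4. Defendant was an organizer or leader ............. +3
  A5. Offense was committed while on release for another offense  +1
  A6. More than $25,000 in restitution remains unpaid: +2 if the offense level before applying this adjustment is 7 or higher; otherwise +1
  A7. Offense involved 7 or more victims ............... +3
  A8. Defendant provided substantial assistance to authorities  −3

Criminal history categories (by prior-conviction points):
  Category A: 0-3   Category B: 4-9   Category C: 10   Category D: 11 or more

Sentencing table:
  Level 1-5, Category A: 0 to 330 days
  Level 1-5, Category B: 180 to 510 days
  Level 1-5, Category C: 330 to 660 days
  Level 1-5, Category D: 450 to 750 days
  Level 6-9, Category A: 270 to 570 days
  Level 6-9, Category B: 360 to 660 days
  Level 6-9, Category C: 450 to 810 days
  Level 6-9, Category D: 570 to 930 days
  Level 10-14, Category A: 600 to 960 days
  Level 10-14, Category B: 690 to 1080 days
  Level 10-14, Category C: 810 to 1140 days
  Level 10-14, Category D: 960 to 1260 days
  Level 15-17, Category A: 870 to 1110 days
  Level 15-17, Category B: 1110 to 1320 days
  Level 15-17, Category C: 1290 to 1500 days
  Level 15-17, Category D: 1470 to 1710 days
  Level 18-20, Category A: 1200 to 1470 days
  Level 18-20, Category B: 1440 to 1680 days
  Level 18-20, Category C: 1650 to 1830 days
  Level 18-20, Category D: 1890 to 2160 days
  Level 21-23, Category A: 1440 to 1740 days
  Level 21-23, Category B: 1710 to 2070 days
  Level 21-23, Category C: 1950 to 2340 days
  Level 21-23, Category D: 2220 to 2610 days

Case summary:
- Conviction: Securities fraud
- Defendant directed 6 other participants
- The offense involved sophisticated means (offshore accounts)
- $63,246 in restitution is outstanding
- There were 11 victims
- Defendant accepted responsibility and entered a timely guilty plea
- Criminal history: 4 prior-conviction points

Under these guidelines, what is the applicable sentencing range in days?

Base offense level for securities fraud: 18.
A2 applies: 18 − 3 = 15.
A3 applies: 15 + 2 = 17.
A4 applies: 17 + 3 = 20.
A6 applies (level before this adjustment is 20 ≥ 7, so +2): 20 + 2 = 22.
A7 applies: 22 + 3 = 25.
Level 25 exceeds the maximum of 23; capped at 23.
Final offense level: 23.
Criminal history: 4 prior points → Category B (4-9).
Level 23 falls in the 21-23 band.
Grid: Level 21-23 × Category B = 1710-2070 days.

1710-2070 days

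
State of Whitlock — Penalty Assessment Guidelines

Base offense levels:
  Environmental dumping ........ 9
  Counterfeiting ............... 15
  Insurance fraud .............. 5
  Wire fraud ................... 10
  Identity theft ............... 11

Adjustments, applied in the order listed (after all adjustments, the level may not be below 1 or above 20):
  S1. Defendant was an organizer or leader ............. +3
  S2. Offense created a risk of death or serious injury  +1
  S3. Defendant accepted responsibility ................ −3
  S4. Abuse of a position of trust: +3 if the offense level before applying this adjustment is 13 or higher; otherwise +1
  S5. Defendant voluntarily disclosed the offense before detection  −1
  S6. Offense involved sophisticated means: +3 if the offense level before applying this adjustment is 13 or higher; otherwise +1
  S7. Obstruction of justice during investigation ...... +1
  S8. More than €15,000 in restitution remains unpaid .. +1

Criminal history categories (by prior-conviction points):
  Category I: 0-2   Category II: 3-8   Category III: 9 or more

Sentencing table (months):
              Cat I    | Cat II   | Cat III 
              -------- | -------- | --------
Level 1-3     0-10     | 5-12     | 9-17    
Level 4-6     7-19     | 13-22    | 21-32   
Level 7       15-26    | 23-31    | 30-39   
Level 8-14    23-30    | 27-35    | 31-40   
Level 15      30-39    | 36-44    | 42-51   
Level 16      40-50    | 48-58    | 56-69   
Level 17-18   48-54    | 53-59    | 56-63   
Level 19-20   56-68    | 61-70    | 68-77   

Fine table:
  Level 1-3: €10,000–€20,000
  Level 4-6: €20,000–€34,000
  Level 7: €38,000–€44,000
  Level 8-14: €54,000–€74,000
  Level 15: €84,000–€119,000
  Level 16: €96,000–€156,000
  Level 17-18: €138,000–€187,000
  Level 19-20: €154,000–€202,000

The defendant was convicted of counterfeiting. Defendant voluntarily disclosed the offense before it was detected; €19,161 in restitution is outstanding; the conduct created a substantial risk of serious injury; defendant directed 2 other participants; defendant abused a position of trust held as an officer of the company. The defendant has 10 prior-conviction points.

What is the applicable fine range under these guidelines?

€154,000–€202,000

Base offense level for counterfeiting: 15.
S1 applies: 15 + 3 = 18.
S2 applies: 18 + 1 = 19.
S4 applies (level before this adjustment is 19 ≥ 13, so +3): 19 + 3 = 22.
S5 applies: 22 − 1 = 21.
S6 does not apply.
S8 applies: 21 + 1 = 22.
Level 22 exceeds the maximum of 20; capped at 20.
Final offense level: 20.
Level 20 falls in the 19-20 band.
Fine table: Level 19-20 → €154,000–€202,000.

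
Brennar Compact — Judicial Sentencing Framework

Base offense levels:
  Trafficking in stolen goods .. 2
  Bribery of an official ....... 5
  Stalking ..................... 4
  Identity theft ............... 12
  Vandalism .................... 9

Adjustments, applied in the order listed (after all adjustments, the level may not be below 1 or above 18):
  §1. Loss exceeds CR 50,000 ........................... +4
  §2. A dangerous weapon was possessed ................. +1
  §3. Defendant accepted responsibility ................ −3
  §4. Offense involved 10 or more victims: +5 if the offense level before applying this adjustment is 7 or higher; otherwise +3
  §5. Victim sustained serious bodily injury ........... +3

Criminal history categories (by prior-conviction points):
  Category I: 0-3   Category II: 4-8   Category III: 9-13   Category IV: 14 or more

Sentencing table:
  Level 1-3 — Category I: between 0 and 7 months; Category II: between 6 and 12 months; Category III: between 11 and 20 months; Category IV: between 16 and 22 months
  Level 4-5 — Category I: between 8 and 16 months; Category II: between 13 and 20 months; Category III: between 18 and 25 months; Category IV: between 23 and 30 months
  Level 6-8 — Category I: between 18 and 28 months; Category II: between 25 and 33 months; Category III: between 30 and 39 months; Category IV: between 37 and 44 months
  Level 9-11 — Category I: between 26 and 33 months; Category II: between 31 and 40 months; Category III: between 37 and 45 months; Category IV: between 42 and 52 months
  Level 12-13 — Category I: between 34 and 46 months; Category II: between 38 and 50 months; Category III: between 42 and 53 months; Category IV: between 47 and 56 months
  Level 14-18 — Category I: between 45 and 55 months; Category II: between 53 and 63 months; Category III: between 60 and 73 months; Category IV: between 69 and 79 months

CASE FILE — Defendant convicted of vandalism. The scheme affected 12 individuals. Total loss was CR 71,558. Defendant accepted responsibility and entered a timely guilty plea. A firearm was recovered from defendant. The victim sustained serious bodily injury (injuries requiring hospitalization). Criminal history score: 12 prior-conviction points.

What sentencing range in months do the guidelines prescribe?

Base offense level for vandalism: 9.
§1 applies: 9 + 4 = 13.
§2 applies: 13 + 1 = 14.
§3 applies: 14 − 3 = 11.
§4 applies (level before this adjustment is 11 ≥ 7, so +5): 11 + 5 = 16.
§5 applies: 16 + 3 = 19.
Level 19 exceeds the maximum of 18; capped at 18.
Final offense level: 18.
Criminal history: 12 prior points → Category III (9-13).
Level 18 falls in the 14-18 band.
Grid: Level 14-18 × Category III = 60-73 months.

60-73 months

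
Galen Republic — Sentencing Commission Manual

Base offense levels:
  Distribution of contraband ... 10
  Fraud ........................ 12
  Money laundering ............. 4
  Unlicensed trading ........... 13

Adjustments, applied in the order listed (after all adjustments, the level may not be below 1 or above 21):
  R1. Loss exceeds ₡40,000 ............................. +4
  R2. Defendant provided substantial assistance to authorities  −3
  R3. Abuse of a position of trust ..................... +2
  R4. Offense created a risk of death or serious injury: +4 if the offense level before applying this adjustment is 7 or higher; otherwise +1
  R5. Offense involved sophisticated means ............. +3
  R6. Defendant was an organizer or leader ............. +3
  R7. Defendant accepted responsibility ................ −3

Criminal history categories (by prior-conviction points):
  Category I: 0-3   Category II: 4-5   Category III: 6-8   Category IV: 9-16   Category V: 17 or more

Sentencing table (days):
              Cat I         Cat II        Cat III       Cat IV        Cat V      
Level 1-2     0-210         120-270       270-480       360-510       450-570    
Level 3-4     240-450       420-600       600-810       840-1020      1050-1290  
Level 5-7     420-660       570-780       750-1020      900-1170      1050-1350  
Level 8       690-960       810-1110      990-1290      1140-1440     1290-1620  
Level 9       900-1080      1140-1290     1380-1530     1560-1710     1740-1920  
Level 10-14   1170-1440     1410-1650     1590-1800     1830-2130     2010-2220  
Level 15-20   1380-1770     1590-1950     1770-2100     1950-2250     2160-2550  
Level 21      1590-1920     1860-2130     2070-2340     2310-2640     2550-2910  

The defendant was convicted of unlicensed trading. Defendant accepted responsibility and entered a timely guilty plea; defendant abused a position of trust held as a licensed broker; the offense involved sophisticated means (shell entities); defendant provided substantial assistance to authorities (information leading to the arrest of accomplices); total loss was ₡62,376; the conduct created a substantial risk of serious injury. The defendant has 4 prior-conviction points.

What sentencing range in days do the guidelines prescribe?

1590-1950 days

Base offense level for unlicensed trading: 13.
R1 applies: 13 + 4 = 17.
R2 applies: 17 − 3 = 14.
R3 applies: 14 + 2 = 16.
R4 applies (level before this adjustment is 16 ≥ 7, so +4): 16 + 4 = 20.
R5 applies: 20 + 3 = 23.
R6 does not apply.
R7 applies: 23 − 3 = 20.
Final offense level: 20.
Criminal history: 4 prior points → Category II (4-5).
Level 20 falls in the 15-20 band.
Grid: Level 15-20 × Category II = 1590-1950 days.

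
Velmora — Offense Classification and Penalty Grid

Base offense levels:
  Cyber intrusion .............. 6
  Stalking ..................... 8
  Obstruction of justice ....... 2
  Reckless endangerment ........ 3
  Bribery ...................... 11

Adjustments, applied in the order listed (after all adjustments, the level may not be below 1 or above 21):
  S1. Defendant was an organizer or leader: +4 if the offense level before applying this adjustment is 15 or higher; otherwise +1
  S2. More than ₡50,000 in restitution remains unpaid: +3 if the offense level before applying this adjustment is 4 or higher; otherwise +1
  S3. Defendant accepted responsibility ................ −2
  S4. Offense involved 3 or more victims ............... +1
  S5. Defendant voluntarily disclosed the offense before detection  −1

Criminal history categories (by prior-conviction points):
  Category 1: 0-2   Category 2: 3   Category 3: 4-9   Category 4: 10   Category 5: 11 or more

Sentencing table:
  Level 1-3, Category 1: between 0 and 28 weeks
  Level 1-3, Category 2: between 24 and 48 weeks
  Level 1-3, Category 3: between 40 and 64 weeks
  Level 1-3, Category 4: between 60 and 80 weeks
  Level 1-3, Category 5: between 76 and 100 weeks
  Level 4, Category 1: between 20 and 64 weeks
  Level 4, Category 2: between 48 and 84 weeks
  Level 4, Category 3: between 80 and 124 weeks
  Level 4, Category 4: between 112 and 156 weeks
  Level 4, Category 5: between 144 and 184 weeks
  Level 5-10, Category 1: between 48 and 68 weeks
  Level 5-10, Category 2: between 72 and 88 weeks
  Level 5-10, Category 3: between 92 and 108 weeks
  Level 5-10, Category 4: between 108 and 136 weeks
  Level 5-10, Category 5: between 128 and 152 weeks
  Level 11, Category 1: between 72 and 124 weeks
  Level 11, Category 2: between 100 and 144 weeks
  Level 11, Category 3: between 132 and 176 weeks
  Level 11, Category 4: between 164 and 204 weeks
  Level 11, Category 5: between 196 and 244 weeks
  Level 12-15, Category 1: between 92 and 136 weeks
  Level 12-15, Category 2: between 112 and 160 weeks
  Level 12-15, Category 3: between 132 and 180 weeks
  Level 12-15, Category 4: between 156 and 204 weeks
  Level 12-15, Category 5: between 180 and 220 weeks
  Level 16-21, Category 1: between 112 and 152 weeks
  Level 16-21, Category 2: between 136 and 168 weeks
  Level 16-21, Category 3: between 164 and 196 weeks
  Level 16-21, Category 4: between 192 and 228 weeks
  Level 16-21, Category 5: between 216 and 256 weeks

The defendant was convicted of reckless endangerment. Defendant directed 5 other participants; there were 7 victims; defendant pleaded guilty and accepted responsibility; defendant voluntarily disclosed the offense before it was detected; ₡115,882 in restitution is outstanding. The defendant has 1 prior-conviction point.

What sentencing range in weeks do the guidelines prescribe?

Base offense level for reckless endangerment: 3.
S1 applies (level before this adjustment is 3 < 15, so +1): 3 + 1 = 4.
S2 applies (level before this adjustment is 4 ≥ 4, so +3): 4 + 3 = 7.
S3 applies: 7 − 2 = 5.
S4 applies: 5 + 1 = 6.
S5 applies: 6 − 1 = 5.
Final offense level: 5.
Criminal history: 1 prior point → Category 1 (0-2).
Level 5 falls in the 5-10 band.
Grid: Level 5-10 × Category 1 = 48-68 weeks.

48-68 weeks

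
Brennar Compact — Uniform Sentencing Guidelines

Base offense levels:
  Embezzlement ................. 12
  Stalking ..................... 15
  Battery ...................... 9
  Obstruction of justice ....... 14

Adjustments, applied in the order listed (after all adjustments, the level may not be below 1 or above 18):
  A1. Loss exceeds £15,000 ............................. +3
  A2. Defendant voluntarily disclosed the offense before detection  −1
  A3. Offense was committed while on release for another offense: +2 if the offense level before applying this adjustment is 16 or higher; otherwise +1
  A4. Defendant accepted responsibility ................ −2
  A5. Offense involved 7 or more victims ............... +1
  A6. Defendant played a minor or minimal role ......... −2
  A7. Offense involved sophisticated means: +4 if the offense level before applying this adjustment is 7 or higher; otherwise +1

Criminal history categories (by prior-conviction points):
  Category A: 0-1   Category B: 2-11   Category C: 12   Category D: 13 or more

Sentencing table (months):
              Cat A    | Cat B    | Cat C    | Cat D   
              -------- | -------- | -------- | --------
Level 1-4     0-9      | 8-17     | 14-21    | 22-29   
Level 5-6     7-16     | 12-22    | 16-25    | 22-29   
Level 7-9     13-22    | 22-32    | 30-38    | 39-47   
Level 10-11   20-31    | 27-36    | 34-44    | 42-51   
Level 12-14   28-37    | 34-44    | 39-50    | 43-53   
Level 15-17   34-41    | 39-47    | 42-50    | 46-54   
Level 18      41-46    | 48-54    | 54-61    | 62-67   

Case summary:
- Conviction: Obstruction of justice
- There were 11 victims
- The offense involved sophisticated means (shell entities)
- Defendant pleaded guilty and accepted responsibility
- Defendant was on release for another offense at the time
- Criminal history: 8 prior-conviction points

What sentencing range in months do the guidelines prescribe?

48-54 months

Base offense level for obstruction of justice: 14.
A1 does not apply.
A3 applies (level before this adjustment is 14 < 16, so +1): 14 + 1 = 15.
A4 applies: 15 − 2 = 13.
A5 applies: 13 + 1 = 14.
A7 applies (level before this adjustment is 14 ≥ 7, so +4): 14 + 4 = 18.
Final offense level: 18.
Criminal history: 8 prior points → Category B (2-11).
Level 18 falls in the 18 band.
Grid: Level 18 × Category B = 48-54 months.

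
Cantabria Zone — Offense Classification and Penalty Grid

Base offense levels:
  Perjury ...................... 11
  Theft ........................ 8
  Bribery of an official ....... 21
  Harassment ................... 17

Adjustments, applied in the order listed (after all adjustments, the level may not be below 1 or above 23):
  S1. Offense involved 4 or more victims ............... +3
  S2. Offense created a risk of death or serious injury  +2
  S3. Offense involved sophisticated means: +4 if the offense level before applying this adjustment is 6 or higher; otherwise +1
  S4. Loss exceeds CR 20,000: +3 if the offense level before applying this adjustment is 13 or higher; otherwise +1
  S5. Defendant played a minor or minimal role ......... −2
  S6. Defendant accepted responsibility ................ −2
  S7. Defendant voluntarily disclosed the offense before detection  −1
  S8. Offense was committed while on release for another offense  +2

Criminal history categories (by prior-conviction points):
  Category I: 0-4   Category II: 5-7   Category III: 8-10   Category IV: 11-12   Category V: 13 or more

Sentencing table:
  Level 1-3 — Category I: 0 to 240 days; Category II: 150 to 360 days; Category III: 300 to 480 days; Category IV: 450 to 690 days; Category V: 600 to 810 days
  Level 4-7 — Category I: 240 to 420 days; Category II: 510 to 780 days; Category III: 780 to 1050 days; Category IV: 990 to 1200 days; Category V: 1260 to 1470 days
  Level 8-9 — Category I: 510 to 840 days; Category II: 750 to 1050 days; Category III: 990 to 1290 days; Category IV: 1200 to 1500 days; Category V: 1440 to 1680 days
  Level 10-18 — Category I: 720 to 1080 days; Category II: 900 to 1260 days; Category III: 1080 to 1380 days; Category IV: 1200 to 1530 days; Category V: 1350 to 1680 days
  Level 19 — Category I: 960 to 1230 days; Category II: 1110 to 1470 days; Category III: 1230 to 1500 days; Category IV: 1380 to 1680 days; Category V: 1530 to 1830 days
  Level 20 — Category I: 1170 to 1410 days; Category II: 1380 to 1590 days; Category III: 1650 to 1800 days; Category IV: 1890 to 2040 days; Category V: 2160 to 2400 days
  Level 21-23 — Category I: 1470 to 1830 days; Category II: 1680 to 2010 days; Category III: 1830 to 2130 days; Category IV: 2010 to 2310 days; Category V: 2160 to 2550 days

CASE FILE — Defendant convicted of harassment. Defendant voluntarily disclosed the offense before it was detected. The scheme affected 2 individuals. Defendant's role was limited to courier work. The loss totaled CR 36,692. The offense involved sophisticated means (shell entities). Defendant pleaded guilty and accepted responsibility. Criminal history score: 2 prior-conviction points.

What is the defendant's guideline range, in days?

Base offense level for harassment: 17.
S2 does not apply.
S3 applies (level before this adjustment is 17 ≥ 6, so +4): 17 + 4 = 21.
S4 applies (level before this adjustment is 21 ≥ 13, so +3): 21 + 3 = 24.
S5 applies: 24 − 2 = 22.
S6 applies: 22 − 2 = 20.
S7 applies: 20 − 1 = 19.
S8 does not apply.
Final offense level: 19.
Criminal history: 2 prior points → Category I (0-4).
Level 19 falls in the 19 band.
Grid: Level 19 × Category I = 960-1230 days.

960-1230 days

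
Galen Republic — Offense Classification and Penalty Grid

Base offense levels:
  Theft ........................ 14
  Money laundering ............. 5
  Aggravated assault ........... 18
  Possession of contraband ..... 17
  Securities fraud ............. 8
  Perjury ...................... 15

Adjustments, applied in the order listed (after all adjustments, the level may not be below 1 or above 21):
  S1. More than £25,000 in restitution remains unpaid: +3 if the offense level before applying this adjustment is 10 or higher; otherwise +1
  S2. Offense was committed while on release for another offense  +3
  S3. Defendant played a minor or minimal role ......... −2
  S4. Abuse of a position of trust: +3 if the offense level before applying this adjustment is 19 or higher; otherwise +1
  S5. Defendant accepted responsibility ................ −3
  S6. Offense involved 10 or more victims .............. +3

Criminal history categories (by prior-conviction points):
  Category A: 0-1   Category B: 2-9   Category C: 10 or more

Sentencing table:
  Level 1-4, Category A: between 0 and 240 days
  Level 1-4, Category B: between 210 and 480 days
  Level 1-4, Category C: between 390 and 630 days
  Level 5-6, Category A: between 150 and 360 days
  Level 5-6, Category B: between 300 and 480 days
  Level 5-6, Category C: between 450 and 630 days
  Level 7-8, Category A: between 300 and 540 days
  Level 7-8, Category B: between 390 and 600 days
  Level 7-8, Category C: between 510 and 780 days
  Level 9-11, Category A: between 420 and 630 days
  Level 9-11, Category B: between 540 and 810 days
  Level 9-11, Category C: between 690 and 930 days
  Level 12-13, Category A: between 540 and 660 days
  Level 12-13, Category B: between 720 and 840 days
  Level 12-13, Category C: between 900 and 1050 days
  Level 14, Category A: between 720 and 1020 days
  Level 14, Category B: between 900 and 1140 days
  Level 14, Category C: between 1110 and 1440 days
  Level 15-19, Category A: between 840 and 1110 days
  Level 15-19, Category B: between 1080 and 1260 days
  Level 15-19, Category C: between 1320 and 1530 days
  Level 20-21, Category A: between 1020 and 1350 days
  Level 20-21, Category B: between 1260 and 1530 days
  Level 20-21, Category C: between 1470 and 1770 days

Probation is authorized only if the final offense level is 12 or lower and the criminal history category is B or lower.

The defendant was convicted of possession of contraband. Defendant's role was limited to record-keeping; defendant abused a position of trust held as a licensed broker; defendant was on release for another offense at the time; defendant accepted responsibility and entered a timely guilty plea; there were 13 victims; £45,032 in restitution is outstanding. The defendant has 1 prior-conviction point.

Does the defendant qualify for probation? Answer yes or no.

No

Base offense level for possession of contraband: 17.
S1 applies (level before this adjustment is 17 ≥ 10, so +3): 17 + 3 = 20.
S2 applies: 20 + 3 = 23.
S3 applies: 23 − 2 = 21.
S4 applies (level before this adjustment is 21 ≥ 19, so +3): 21 + 3 = 24.
S5 applies: 24 − 3 = 21.
S6 applies: 21 + 3 = 24.
Level 24 exceeds the maximum of 21; capped at 21.
Final offense level: 21.
Criminal history: 1 prior point → Category A (0-1).
Level 21 falls in the 20-21 band.
Grid: Level 20-21 × Category A = 1020-1350 days.
Probation check: level 21 > 12 and category A ≤ B → not eligible.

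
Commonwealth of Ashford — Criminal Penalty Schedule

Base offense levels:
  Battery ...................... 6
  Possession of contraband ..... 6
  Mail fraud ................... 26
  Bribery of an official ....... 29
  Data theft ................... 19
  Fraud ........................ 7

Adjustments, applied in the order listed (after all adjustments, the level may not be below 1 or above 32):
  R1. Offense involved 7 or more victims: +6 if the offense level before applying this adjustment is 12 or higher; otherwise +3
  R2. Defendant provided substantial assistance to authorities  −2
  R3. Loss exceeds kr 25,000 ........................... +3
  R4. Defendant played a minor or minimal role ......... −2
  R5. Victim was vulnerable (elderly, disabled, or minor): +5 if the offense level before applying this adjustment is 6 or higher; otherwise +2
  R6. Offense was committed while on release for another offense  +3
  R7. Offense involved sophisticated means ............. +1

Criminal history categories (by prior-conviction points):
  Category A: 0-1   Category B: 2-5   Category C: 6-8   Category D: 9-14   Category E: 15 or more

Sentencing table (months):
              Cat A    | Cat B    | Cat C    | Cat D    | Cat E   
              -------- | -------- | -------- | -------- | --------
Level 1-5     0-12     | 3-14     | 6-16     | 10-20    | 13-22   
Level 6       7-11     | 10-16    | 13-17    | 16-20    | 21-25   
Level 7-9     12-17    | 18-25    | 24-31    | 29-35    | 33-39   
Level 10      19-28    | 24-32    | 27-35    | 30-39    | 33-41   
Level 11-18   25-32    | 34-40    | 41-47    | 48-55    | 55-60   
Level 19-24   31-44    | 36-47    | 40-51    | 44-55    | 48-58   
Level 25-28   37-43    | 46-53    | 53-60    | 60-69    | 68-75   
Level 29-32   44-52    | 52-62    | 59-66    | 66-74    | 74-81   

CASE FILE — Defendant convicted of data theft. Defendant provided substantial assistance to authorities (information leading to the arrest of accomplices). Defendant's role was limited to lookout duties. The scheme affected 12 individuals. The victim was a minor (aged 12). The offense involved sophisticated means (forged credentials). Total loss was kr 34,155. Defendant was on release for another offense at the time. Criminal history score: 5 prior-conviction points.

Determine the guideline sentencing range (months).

52-62 months

Base offense level for data theft: 19.
R1 applies (level before this adjustment is 19 ≥ 12, so +6): 19 + 6 = 25.
R2 applies: 25 − 2 = 23.
R3 applies: 23 + 3 = 26.
R4 applies: 26 − 2 = 24.
R5 applies (level before this adjustment is 24 ≥ 6, so +5): 24 + 5 = 29.
R6 applies: 29 + 3 = 32.
R7 applies: 32 + 1 = 33.
Level 33 exceeds the maximum of 32; capped at 32.
Final offense level: 32.
Criminal history: 5 prior points → Category B (2-5).
Level 32 falls in the 29-32 band.
Grid: Level 29-32 × Category B = 52-62 months.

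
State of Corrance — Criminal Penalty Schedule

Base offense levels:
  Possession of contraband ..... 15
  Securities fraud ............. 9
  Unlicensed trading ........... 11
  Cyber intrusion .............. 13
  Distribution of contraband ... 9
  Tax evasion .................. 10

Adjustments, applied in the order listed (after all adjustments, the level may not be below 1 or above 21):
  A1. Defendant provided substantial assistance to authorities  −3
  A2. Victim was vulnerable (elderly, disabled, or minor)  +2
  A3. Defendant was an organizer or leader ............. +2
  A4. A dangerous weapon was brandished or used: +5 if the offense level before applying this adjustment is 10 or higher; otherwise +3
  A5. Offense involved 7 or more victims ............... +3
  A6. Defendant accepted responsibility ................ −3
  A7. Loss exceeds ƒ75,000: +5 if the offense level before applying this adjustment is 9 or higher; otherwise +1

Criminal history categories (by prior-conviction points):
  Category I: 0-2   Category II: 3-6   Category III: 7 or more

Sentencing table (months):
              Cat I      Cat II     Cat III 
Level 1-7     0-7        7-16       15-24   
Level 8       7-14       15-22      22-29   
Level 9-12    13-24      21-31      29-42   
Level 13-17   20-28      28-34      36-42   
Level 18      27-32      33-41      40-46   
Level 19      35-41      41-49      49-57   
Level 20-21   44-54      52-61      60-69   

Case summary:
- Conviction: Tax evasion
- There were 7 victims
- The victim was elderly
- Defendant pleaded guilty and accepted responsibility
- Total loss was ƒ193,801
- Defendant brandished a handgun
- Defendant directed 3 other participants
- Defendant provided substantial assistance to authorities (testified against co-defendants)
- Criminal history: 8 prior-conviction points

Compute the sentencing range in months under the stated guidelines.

60-69 months

Base offense level for tax evasion: 10.
A1 applies: 10 − 3 = 7.
A2 applies: 7 + 2 = 9.
A3 applies: 9 + 2 = 11.
A4 applies (level before this adjustment is 11 ≥ 10, so +5): 11 + 5 = 16.
A5 applies: 16 + 3 = 19.
A6 applies: 19 − 3 = 16.
A7 applies (level before this adjustment is 16 ≥ 9, so +5): 16 + 5 = 21.
Final offense level: 21.
Criminal history: 8 prior points → Category III (7+).
Level 21 falls in the 20-21 band.
Grid: Level 20-21 × Category III = 60-69 months.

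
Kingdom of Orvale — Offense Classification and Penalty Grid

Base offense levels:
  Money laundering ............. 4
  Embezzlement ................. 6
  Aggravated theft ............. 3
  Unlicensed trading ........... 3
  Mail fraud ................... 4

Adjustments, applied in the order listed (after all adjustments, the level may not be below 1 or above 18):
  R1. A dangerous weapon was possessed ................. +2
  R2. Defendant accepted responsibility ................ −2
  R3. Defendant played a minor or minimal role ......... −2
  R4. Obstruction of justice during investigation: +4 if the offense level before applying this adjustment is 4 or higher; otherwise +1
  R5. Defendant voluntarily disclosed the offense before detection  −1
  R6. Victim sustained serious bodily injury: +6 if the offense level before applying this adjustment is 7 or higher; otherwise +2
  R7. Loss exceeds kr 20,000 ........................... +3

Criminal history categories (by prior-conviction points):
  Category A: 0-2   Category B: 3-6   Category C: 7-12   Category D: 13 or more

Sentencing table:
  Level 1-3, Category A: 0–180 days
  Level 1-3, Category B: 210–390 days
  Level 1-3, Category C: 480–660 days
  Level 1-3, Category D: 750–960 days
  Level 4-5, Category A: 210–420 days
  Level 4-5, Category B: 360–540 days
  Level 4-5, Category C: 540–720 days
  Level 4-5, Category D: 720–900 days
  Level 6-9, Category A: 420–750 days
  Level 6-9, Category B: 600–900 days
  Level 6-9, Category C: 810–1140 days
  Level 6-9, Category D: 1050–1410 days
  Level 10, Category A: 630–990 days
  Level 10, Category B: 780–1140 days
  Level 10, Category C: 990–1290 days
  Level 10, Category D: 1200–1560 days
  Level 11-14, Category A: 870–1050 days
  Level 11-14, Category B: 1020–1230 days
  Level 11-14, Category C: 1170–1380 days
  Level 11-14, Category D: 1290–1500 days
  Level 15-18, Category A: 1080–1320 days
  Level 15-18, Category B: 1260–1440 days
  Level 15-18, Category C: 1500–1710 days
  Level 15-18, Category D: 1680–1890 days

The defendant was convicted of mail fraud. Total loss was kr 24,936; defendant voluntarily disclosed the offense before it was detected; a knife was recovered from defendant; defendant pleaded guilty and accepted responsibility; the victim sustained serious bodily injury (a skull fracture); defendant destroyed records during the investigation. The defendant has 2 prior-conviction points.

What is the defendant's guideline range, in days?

1080-1320 days

Base offense level for mail fraud: 4.
R1 applies: 4 + 2 = 6.
R2 applies: 6 − 2 = 4.
R3 does not apply.
R4 applies (level before this adjustment is 4 ≥ 4, so +4): 4 + 4 = 8.
R5 applies: 8 − 1 = 7.
R6 applies (level before this adjustment is 7 ≥ 7, so +6): 7 + 6 = 13.
R7 applies: 13 + 3 = 16.
Final offense level: 16.
Criminal history: 2 prior points → Category A (0-2).
Level 16 falls in the 15-18 band.
Grid: Level 15-18 × Category A = 1080-1320 days.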